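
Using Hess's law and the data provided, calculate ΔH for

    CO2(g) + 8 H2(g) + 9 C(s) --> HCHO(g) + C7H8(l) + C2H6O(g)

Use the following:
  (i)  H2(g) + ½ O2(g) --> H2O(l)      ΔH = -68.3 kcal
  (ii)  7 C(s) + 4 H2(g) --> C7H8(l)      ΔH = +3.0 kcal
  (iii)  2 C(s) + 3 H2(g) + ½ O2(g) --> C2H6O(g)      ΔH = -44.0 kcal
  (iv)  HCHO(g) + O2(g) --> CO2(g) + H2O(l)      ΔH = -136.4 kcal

(i) as written: -68.3 kcal
(ii) as written: +3.0 kcal
(iii) as written: -44.0 kcal
(iv) reversed: +136.4 kcal
By Hess's law, ΔH = (1)·(-68.3) + (1)·(+3.0) + (1)·(-44.0) + (-1)·(-136.4) = 27.1 kcal

ΔH = 27.1 kcal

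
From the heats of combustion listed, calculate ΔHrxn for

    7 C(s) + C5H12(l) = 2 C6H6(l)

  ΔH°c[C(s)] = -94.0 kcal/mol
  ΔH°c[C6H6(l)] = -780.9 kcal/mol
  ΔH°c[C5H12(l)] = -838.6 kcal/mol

ΔHrxn = 65.2 kcal/mol

With combustion enthalpies, reactants minus products:
= [7·(-94.0) + 1·(-838.6)] − [2·(-780.9)]
= 65.2 kcal/mol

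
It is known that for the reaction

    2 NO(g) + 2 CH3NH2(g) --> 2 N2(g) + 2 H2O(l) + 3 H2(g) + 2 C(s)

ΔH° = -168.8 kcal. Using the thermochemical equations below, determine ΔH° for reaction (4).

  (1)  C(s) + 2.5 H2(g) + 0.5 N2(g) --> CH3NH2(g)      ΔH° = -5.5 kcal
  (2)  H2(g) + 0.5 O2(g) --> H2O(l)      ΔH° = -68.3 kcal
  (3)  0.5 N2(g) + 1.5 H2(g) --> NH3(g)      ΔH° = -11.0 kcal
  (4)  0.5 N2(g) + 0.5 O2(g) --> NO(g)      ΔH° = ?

ΔH° = 21.6 kcal

(1) reversed and × 2 (reverse to put CH3NH2(g) on the reactant side; ×2 to match 2 CH3NH2(g) in the target): (-2)·(-5.5) = +11.0 kcal
(2) × 2 (scale by 2 for the 2 H2O(l)): (2)·(-68.3) = -136.6 kcal
(3): not needed (NH3(g) appears nowhere else).
(4) reversed and × 2 (reverse to put NO(g) on the reactant side; ×2 to match 2 NO(g) in the target): contributes −2·x
-168.8 = (+11.0) + (-136.6) − 2·x
x = (-168.8 − (-125.6)) / (-2) = 21.6 kcal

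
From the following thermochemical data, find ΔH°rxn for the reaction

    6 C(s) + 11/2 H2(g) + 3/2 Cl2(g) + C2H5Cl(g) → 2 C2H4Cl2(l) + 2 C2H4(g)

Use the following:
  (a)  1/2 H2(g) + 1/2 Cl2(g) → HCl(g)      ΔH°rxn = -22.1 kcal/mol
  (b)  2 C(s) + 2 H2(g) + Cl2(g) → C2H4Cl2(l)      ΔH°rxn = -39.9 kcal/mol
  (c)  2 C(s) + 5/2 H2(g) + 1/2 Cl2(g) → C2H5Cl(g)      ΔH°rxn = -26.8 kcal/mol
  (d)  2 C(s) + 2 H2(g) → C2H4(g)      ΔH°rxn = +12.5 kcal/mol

(a): not needed.
(b) × 2: (2)·(-39.9) = -79.8 kcal/mol
(c) reversed: +26.8 kcal/mol
(d) × 2: (2)·(+12.5) = +25.0 kcal/mol
By Hess's law, ΔH°rxn = (2)·(-39.9) + (-1)·(-26.8) + (2)·(+12.5) = -28.0 kcal/mol

ΔH°rxn = -28.0 kcal/mol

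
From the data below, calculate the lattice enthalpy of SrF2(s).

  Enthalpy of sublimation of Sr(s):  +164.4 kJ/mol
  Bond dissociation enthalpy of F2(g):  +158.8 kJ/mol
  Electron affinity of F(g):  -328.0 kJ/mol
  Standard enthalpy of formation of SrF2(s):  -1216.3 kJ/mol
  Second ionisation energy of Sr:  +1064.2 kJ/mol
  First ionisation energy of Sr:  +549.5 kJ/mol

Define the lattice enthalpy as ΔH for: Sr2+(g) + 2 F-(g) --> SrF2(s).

U = -2497.2 kJ/mol

ΔHf° = 1·ΔHsub + 1·(ΣIE) + 1·D(F2) + 2·EA + U
-1216.3 = 1·(+164.4) + 1·(+1613.7) + 1·(+158.8) + 2·(-328.0) + U
U = -1216.3 − (+1280.9) = -2497.2 kJ/mol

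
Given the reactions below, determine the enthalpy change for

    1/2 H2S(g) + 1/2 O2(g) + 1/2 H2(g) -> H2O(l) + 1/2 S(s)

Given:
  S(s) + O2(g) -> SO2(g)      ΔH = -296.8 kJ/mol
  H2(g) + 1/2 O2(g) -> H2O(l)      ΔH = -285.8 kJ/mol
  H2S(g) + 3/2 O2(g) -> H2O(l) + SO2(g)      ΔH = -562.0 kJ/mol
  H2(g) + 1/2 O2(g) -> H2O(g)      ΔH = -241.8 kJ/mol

ΔH = -275.5 kJ/mol

equation 1 reversed and × 1/2: (-1/2)·(-296.8) = +148.4 kJ/mol
equation 2 × 1/2: (1/2)·(-285.8) = -142.9 kJ/mol
equation 3 × 1/2: (1/2)·(-562.0) = -281.0 kJ/mol
equation 4: not needed.
Summing the manipulated equations, ΔH = (-1/2)·(-296.8) + (1/2)·(-285.8) + (1/2)·(-562.0) = -275.5 kJ/mol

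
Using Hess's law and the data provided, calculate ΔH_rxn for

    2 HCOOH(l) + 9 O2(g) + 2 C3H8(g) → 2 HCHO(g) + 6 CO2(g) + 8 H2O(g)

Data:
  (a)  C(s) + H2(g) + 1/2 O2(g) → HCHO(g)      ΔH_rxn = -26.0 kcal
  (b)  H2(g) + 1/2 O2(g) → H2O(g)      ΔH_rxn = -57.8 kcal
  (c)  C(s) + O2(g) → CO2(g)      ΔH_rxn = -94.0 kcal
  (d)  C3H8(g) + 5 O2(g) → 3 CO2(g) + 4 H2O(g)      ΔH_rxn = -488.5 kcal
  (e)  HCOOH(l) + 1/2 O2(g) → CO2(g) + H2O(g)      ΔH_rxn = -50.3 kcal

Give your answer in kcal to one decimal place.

(a) × 2 (×2 to match 2 HCHO(g) in the target): (2)·(-26.0) = -52.0 kcal
(b) reversed and × 2: (-2)·(-57.8) = +115.6 kcal
(c) reversed and × 2: (-2)·(-94.0) = +188.0 kcal
(d) × 2 (scale by 2 for the 2 C3H8(g)): (2)·(-488.5) = -977.0 kcal
(e) × 2 (scale by 2 for the 2 HCOOH(l)): (2)·(-50.3) = -100.6 kcal
Combining the equations, ΔH_rxn = (2)·(-26.0) + (-2)·(-57.8) + (-2)·(-94.0) + (2)·(-488.5) + (2)·(-50.3) = -826.0 kcal

ΔH_rxn = -826.0 kcal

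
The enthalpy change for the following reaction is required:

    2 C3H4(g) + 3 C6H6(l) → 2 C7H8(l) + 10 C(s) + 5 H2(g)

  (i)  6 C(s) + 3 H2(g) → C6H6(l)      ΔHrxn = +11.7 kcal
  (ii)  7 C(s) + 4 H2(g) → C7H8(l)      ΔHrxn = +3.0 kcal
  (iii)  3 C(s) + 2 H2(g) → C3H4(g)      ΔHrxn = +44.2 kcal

ΔHrxn = -117.5 kcal

(i) reversed and × 3 (C6H6(l) must end up as a reactant; scale by 3 for the 3 C6H6(l)): (-3)·(+11.7) = -35.1 kcal
(ii) × 2 (scale by 2 for the 2 C7H8(l)): (2)·(+3.0) = +6.0 kcal
(iii) reversed and × 2 (reverse to put C3H4(g) on the reactant side; ×2 to match 2 C3H4(g) in the target): (-2)·(+44.2) = -88.4 kcal
ΔHrxn = (-35.1) + (+6.0) + (-88.4) = -117.5 kcal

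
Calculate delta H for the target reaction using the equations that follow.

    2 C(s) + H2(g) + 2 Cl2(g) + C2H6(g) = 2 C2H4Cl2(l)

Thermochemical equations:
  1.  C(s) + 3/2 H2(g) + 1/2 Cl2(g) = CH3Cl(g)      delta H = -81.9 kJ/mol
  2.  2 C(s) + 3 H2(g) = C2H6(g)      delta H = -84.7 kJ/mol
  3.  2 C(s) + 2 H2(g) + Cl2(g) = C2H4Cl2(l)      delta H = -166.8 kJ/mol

delta H = -248.9 kJ/mol

eq. 1: not needed (CH3Cl(g) appears nowhere else).
eq. 2 reversed (C2H6(g) must end up as a reactant): +84.7 kJ/mol
eq. 3 × 2 (×2 to match 2 C2H4Cl2(l) in the target): (2)·(-166.8) = -333.6 kJ/mol
delta H = (+84.7) + (-333.6) = -248.9 kJ/mol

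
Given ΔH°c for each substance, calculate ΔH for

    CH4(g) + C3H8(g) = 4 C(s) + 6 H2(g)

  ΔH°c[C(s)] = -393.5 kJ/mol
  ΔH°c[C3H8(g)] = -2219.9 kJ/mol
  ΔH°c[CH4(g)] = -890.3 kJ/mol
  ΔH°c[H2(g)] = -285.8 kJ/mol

Using ΔH = Σ nΔHc°(reactants) − Σ nΔHc°(products):
= [1·(-890.3) + 1·(-2219.9)] − [4·(-393.5) + 6·(-285.8)]
= 178.6 kJ/mol

ΔH = 178.6 kJ/mol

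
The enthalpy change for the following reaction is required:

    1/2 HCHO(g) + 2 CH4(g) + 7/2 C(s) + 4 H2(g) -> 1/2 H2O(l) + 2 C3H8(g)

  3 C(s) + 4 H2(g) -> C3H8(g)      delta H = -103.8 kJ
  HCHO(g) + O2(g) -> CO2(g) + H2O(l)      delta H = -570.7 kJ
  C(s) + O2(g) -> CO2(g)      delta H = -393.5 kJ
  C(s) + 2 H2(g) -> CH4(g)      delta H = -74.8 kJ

delta H = -146.6 kJ

equation 1 × 2 (×2 to match 2 C3H8(g) in the target): (2)·(-103.8) = -207.6 kJ
equation 2 × 1/2 (×1/2 to match 1/2 HCHO(g) in the target): (1/2)·(-570.7) = -285.35 kJ
equation 3 reversed and × 1/2: (-1/2)·(-393.5) = +196.75 kJ
equation 4 reversed and × 2 (reverse to put CH4(g) on the reactant side; ×2 to match 2 CH4(g) in the target): (-2)·(-74.8) = +149.6 kJ
Since enthalpy is a state function, delta H = (2)·(-103.8) + (1/2)·(-570.7) + (-1/2)·(-393.5) + (-2)·(-74.8) = -146.6 kJ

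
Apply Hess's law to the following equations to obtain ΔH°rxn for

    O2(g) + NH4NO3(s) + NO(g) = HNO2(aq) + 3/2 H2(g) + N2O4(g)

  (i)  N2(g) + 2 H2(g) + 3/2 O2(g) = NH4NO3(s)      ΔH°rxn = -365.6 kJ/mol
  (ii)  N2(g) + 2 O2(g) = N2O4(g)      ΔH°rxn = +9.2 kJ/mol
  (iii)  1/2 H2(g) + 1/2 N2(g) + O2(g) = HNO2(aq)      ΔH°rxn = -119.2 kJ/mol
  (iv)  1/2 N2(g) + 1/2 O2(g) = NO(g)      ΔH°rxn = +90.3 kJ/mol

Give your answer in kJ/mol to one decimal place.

(i) reversed (reverse to put NH4NO3(s) on the reactant side): +365.6 kJ/mol
(ii) as written (N2O4(g) already on the product side): +9.2 kJ/mol
(iii) as written (HNO2(aq) already on the product side): -119.2 kJ/mol
(iv) reversed (NO(g) must end up as a reactant): -90.3 kJ/mol
Since enthalpy is a state function, ΔH°rxn = (+365.6) + (+9.2) + (-119.2) + (-90.3) = 165.3 kJ/mol

ΔH°rxn = 165.3 kJ/mol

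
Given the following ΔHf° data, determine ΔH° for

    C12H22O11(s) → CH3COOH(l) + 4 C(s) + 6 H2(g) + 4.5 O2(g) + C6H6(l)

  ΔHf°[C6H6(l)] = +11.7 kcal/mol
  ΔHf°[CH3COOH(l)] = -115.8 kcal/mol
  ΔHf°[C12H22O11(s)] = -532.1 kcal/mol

Products: 1·(-115.8) + 4·(+0.0) + 6·(+0.0) + 9/2·(+0.0) + 1·(+11.7) = -104.1
Reactants: 1·(-532.1) = -532.1
ΔH° = (-104.1) − (-532.1) = 428.0 kcal/mol

ΔH° = 428.0 kcal/mol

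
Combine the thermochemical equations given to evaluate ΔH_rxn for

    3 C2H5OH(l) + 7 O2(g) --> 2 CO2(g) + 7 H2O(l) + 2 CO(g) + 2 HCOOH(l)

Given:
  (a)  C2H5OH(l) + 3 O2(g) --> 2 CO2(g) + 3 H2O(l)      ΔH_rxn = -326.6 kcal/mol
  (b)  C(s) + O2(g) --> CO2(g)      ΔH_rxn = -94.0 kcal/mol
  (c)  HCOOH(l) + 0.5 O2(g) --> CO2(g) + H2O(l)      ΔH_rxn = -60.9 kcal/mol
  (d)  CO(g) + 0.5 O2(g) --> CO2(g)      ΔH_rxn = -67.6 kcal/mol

(a) × 3 (×3 to match 3 C2H5OH(l) in the target): (3)·(-326.6) = -979.8 kcal/mol
(b): not needed (C(s) appears nowhere else).
(c) reversed and × 2 (HCOOH(l) must end up as a product; scale by 2 for the 2 HCOOH(l)): (-2)·(-60.9) = +121.8 kcal/mol
(d) reversed and × 2 (CO(g) must end up as a product; scale by 2 for the 2 CO(g)): (-2)·(-67.6) = +135.2 kcal/mol
By Hess's law, ΔH_rxn = (3)·(-326.6) + (-2)·(-60.9) + (-2)·(-67.6) = -722.8 kcal/mol

ΔH_rxn = -722.8 kcal/mol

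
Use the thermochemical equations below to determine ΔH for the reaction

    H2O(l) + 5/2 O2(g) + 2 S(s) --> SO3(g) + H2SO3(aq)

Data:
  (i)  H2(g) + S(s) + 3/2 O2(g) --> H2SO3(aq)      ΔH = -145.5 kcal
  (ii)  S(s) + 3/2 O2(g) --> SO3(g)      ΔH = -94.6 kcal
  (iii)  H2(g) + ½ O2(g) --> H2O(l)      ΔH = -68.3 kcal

(i) as written: -145.5 kcal
(ii) as written: -94.6 kcal
(iii) reversed: +68.3 kcal
ΔH = (1)·(-145.5) + (1)·(-94.6) + (-1)·(-68.3) = -171.8 kcal

ΔH = -171.8 kcal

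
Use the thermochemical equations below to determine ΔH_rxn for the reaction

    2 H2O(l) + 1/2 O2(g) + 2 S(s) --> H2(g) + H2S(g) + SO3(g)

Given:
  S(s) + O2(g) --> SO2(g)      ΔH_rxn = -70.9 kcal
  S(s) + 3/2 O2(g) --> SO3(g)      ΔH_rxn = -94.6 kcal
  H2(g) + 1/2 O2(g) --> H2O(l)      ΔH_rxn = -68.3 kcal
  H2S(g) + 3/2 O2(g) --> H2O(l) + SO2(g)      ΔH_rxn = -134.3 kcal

ΔH_rxn = 37.1 kcal

equation 1 as written: -70.9 kcal
equation 2 as written: -94.6 kcal
equation 3 reversed: +68.3 kcal
equation 4 reversed: +134.3 kcal
ΔH_rxn = (1)·(-70.9) + (1)·(-94.6) + (-1)·(-68.3) + (-1)·(-134.3) = 37.1 kcal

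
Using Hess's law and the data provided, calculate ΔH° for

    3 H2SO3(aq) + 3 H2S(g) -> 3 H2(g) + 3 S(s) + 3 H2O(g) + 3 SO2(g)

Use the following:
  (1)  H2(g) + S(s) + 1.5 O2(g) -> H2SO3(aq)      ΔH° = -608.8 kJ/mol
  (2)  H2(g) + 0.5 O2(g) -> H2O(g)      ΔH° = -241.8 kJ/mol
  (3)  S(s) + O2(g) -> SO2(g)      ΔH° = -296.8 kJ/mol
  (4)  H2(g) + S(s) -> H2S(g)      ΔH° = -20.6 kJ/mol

(1) reversed and × 3: (-3)·(-608.8) = +1826.4 kJ/mol
(2) × 3: (3)·(-241.8) = -725.4 kJ/mol
(3) × 3: (3)·(-296.8) = -890.4 kJ/mol
(4) reversed and × 3: (-3)·(-20.6) = +61.8 kJ/mol
Since enthalpy is a state function, ΔH° = (-3)·(-608.8) + (3)·(-241.8) + (3)·(-296.8) + (-3)·(-20.6) = 272.4 kJ/mol

ΔH° = 272.4 kJ/mol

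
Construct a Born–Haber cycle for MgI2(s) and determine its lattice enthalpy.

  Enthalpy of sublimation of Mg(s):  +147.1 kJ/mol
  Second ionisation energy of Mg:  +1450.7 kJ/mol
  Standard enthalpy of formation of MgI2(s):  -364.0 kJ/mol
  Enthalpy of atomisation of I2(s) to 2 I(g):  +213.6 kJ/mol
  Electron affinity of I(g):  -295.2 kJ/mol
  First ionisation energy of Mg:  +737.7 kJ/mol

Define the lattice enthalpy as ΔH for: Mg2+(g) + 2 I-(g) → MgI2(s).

U = -2322.7 kJ/mol

ΔHf° = 1·ΔHsub + 1·(ΣIE) + 1·D(I2) + 2·EA + U
-364.0 = 1·(+147.1) + 1·(+2188.4) + 1·(+213.6) + 2·(-295.2) + U
U = -364.0 − (+1958.7) = -2322.7 kJ/mol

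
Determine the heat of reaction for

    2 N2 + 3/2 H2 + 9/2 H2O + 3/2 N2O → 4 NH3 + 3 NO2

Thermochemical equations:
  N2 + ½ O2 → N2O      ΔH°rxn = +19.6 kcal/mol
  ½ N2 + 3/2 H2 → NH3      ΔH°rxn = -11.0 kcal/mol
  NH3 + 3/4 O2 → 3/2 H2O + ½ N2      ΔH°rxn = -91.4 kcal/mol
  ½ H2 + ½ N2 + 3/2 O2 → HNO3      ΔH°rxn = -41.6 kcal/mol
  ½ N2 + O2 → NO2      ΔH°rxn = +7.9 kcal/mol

equation 1 reversed and × 3/2: (-3/2)·(+19.6) = -29.4 kcal/mol
equation 2 as written: -11.0 kcal/mol
equation 3 reversed and × 3: (-3)·(-91.4) = +274.2 kcal/mol
equation 4: not needed.
equation 5 × 3: (3)·(+7.9) = +23.7 kcal/mol
ΔH°rxn = (-29.4) + (-11.0) + (+274.2) + (+23.7) = 257.5 kcal/mol

ΔH°rxn = 257.5 kcal/mol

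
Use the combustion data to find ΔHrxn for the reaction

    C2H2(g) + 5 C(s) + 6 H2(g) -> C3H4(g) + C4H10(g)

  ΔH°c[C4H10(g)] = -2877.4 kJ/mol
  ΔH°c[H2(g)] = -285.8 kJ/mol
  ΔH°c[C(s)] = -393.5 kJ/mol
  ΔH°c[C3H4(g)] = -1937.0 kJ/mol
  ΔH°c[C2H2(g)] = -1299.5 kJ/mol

ΔHrxn = -167.4 kJ/mol

Using ΔH = Σ nΔHc°(reactants) − Σ nΔHc°(products):
= [1·(-1299.5) + 5·(-393.5) + 6·(-285.8)] − [1·(-1937.0) + 1·(-2877.4)]
= -167.4 kJ/mol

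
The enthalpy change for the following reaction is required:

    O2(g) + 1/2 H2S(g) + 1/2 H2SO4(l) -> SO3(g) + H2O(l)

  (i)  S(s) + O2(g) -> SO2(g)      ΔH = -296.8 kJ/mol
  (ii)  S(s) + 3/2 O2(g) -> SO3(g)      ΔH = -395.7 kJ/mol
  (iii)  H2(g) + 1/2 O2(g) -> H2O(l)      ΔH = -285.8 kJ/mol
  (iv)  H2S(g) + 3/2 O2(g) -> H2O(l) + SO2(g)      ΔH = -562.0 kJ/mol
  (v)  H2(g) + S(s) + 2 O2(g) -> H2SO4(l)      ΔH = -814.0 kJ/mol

(i) reversed and × 1/2: (-1/2)·(-296.8) = +148.4 kJ/mol
(ii) as written: -395.7 kJ/mol
(iii) × 1/2: (1/2)·(-285.8) = -142.9 kJ/mol
(iv) × 1/2: (1/2)·(-562.0) = -281.0 kJ/mol
(v) reversed and × 1/2: (-1/2)·(-814.0) = +407.0 kJ/mol
Combining the equations, ΔH = (+148.4) + (-395.7) + (-142.9) + (-281.0) + (+407.0) = -264.2 kJ/mol

ΔH = -264.2 kJ/mol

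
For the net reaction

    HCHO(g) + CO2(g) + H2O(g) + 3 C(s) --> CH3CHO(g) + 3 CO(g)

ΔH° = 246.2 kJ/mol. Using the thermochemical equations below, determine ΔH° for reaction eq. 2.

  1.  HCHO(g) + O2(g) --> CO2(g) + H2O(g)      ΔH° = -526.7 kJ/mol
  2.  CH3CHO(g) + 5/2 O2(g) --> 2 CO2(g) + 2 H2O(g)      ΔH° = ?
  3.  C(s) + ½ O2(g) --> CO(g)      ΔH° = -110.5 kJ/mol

ΔH° = -1104.4 kJ/mol

eq. 1 as written: -526.7 kJ/mol
eq. 2 reversed: contributes −x
eq. 3 × 3: (3)·(-110.5) = -331.5 kJ/mol
+246.2 = (-526.7) + (-331.5) − x
x = (+246.2 − (-858.2)) / (-1) = -1104.4 kJ/mol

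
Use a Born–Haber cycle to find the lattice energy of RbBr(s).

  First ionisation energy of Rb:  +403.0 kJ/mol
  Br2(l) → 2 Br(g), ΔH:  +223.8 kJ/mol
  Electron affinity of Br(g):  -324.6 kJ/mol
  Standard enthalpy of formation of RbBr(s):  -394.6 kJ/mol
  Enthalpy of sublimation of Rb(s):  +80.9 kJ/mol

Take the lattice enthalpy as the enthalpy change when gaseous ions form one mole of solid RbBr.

U = -665.8 kJ/mol

ΔHf° = 1·ΔHsub + 1·(ΣIE) + 1/2·D(Br2) + 1·EA + U
-394.6 = 1·(+80.9) + 1·(+403.0) + 1/2·(+223.8) + 1·(-324.6) + U
U = -394.6 − (+271.2) = -665.8 kJ/mol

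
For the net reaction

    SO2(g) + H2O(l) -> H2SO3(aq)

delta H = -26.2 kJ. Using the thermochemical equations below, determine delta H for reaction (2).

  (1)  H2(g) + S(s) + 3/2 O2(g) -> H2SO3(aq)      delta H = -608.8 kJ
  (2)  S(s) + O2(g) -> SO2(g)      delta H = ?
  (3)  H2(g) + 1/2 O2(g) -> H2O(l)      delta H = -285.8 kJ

delta H = -296.8 kJ

(1) as written: -608.8 kJ
(2) reversed: contributes −x
(3) reversed: +285.8 kJ
-26.2 = (-608.8) + (+285.8) − x
x = (-26.2 − (-323.0)) / (-1) = -296.8 kJ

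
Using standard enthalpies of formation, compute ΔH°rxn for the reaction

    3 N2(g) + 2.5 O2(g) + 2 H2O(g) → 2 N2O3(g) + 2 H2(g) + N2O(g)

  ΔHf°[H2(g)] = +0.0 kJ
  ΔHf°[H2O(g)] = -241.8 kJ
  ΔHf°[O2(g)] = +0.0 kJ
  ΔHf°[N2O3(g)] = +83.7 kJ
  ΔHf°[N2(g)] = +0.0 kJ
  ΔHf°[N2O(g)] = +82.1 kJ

ΔH°rxn = 733.1 kJ

Products: 2·(+83.7) + 2·(+0.0) + 1·(+82.1) = +249.5
Reactants: 3·(+0.0) + 5/2·(+0.0) + 2·(-241.8) = -483.6
ΔH°rxn = (+249.5) − (-483.6) = 733.1 kJ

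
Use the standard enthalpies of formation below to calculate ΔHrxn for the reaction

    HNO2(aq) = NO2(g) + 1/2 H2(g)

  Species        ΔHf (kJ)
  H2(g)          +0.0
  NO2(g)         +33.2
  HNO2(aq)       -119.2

Products: 1·(+33.2) + 1/2·(+0.0) = +33.2
Reactants: 1·(-119.2) = -119.2
ΔHrxn = (+33.2) − (-119.2) = 152.4 kJ

ΔHrxn = 152.4 kJ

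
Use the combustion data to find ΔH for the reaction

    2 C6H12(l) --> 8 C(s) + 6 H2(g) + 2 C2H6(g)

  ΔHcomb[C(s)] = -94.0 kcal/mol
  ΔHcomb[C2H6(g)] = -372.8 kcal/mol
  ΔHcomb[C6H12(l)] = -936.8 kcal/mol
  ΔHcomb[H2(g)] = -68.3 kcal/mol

With combustion enthalpies, reactants minus products:
= [2·(-936.8)] − [8·(-94.0) + 6·(-68.3) + 2·(-372.8)]
= 33.8 kcal/mol

ΔH = 33.8 kcal/mol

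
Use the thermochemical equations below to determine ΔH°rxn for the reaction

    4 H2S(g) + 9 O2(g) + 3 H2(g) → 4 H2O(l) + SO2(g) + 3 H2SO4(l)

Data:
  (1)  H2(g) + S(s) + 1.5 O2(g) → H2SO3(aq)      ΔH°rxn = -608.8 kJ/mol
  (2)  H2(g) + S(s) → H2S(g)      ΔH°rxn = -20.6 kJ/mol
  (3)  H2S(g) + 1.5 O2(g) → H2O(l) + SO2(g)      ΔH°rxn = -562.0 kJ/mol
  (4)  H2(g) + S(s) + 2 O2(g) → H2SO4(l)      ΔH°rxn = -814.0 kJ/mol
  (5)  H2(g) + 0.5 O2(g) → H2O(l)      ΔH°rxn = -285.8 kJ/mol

(1): not needed.
(2) reversed and × 3: (-3)·(-20.6) = +61.8 kJ/mol
(3) as written: -562.0 kJ/mol
(4) × 3: (3)·(-814.0) = -2442.0 kJ/mol
(5) × 3: (3)·(-285.8) = -857.4 kJ/mol
Since enthalpy is a state function, ΔH°rxn = (-3)·(-20.6) + (1)·(-562.0) + (3)·(-814.0) + (3)·(-285.8) = -3799.6 kJ/mol

ΔH°rxn = -3799.6 kJ/mol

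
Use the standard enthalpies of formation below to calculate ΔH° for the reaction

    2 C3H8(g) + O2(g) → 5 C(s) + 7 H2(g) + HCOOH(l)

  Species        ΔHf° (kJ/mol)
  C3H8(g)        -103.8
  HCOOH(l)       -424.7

Products: 5·(+0.0) + 7·(+0.0) + 1·(-424.7) = -424.7
Reactants: 2·(-103.8) + 1·(+0.0) = -207.6
ΔH° = (-424.7) − (-207.6) = -217.1 kJ/mol

ΔH° = -217.1 kJ/mol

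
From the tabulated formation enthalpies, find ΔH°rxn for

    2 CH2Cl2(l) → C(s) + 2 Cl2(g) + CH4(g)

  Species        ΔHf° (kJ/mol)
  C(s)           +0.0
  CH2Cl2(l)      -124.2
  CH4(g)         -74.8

ΔH°rxn = Σ nΔHf°(products) − Σ nΔHf°(reactants).
Products: 1·(+0.0) + 2·(+0.0) + 1·(-74.8) = -74.8
Reactants: 2·(-124.2) = -248.4
ΔH°rxn = (-74.8) − (-248.4) = 173.6 kJ/mol

ΔH°rxn = 173.6 kJ/mol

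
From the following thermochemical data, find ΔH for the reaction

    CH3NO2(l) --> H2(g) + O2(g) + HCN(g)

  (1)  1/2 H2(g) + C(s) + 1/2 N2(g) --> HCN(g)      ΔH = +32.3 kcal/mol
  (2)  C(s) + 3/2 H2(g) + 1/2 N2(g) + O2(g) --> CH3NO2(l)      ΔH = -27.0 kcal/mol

ΔH = 59.3 kcal/mol

(1) as written (HCN(g) already on the product side): +32.3 kcal/mol
(2) reversed (reverse to put CH3NO2(l) on the reactant side): +27.0 kcal/mol
Combining the equations, ΔH = (+32.3) + (+27.0) = 59.3 kcal/mol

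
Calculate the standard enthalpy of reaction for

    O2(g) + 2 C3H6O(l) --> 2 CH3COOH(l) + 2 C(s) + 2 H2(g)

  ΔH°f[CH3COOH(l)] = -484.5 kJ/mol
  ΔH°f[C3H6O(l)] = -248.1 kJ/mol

Products: 2·(-484.5) + 2·(+0.0) + 2·(+0.0) = -969.0
Reactants: 1·(+0.0) + 2·(-248.1) = -496.2
ΔH_rxn = (-969.0) − (-496.2) = -472.8 kJ/mol

ΔH_rxn = -472.8 kJ/mol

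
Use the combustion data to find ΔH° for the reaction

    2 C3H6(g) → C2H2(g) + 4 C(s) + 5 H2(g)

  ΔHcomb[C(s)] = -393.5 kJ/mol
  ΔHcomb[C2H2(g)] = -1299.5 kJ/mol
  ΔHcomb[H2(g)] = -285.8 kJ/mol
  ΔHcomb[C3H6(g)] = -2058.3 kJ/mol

ΔH° = 185.9 kJ/mol

Using ΔH = Σ nΔHc°(reactants) − Σ nΔHc°(products):
= [2·(-2058.3)] − [1·(-1299.5) + 4·(-393.5) + 5·(-285.8)]
= 185.9 kJ/mol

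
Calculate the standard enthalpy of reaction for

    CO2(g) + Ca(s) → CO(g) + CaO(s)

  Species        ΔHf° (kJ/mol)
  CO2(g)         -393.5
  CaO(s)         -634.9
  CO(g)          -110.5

ΔH°rxn = Σ nΔHf°(products) − Σ nΔHf°(reactants).
Products: 1·(-110.5) + 1·(-634.9) = -745.4
Reactants: 1·(-393.5) + 1·(+0.0) = -393.5
ΔH° = (-745.4) − (-393.5) = -351.9 kJ/mol

ΔH° = -351.9 kJ/mol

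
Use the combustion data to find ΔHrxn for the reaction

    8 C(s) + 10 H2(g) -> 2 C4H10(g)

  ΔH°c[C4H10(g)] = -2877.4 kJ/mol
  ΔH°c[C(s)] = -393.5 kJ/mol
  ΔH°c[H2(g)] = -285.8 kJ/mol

ΔHrxn = -251.2 kJ/mol

Using ΔH = Σ nΔHc°(reactants) − Σ nΔHc°(products):
= [8·(-393.5) + 10·(-285.8)] − [2·(-2877.4)]
= -251.2 kJ/mol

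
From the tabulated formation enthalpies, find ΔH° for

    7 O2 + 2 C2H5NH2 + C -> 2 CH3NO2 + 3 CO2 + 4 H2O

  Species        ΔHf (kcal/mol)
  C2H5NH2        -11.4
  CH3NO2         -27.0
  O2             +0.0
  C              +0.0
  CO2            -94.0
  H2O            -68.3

ΔH° = -586.4 kcal/mol

Products: 2·(-27.0) + 3·(-94.0) + 4·(-68.3) = -609.2
Reactants: 7·(+0.0) + 2·(-11.4) + 1·(+0.0) = -22.8
ΔH° = (-609.2) − (-22.8) = -586.4 kcal/mol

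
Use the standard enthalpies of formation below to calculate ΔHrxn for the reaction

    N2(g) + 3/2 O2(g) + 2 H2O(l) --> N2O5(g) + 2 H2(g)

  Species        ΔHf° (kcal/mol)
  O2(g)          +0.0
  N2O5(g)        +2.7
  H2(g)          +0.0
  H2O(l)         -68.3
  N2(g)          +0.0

ΔHrxn = 139.3 kcal/mol

ΔH°rxn = Σ nΔHf°(products) − Σ nΔHf°(reactants).
Products: 1·(+2.7) + 2·(+0.0) = +2.7
Reactants: 1·(+0.0) + 3/2·(+0.0) + 2·(-68.3) = -136.6
ΔHrxn = (+2.7) − (-136.6) = 139.3 kcal/mol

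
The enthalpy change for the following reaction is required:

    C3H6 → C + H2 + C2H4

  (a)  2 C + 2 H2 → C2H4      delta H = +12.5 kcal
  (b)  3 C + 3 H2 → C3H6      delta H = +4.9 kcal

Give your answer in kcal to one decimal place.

(a) as written (C2H4 already on the product side): +12.5 kcal
(b) reversed (reverse to put C3H6 on the reactant side): -4.9 kcal
Summing the manipulated equations, delta H = (1)·(+12.5) + (-1)·(+4.9) = 7.6 kcal

delta H = 7.6 kcal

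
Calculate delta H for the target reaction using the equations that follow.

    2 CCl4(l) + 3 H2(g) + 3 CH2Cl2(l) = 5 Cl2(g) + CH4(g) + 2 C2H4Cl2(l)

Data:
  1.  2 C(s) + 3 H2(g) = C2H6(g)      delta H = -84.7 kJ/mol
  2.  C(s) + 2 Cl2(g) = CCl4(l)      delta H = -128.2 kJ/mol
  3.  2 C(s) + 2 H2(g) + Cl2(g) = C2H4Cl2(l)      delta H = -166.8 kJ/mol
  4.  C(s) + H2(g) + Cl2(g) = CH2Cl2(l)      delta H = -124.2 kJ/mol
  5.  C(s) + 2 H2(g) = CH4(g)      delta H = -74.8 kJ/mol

delta H = 220.6 kJ/mol

eq. 1: not needed (C2H6(g) appears nowhere else).
eq. 2 reversed and × 2 (reverse to put CCl4(l) on the reactant side; ×2 to match 2 CCl4(l) in the target): (-2)·(-128.2) = +256.4 kJ/mol
eq. 3 × 2 (scale by 2 for the 2 C2H4Cl2(l)): (2)·(-166.8) = -333.6 kJ/mol
eq. 4 reversed and × 3 (reverse to put CH2Cl2(l) on the reactant side; ×3 to match 3 CH2Cl2(l) in the target): (-3)·(-124.2) = +372.6 kJ/mol
eq. 5 as written (CH4(g) already on the product side): -74.8 kJ/mol
By Hess's law, delta H = (+256.4) + (-333.6) + (+372.6) + (-74.8) = 220.6 kJ/mol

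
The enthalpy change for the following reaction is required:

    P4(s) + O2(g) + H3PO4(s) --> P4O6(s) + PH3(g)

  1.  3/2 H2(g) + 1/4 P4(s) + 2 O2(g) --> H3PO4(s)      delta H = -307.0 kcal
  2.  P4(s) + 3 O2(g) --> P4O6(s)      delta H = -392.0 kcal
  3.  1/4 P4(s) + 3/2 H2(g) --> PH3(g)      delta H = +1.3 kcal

eq. 1 reversed: +307.0 kcal
eq. 2 as written: -392.0 kcal
eq. 3 as written: +1.3 kcal
delta H = (-1)·(-307.0) + (1)·(-392.0) + (1)·(+1.3) = -83.7 kcal

delta H = -83.7 kcal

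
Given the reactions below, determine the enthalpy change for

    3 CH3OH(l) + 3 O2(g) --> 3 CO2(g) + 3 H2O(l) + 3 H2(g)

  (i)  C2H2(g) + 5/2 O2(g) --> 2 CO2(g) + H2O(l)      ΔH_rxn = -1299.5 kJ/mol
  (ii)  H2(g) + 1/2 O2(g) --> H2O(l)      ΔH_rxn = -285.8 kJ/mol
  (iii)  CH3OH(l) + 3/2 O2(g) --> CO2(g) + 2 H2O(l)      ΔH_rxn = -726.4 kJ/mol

(i): not needed.
(ii) reversed and × 3: (-3)·(-285.8) = +857.4 kJ/mol
(iii) × 3: (3)·(-726.4) = -2179.2 kJ/mol
ΔH_rxn = (-3)·(-285.8) + (3)·(-726.4) = -1321.8 kJ/mol

ΔH_rxn = -1321.8 kJ/mol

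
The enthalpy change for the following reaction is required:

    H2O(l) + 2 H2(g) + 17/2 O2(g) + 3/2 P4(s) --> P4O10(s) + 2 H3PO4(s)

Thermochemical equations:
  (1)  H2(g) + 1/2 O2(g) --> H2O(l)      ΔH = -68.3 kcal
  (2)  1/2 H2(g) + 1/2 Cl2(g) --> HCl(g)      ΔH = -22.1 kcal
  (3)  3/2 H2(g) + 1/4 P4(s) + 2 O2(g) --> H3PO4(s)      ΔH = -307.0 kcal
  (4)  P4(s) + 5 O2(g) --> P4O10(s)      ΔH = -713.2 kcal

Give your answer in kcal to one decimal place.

ΔH = -1258.9 kcal

(1) reversed: +68.3 kcal
(2): not needed.
(3) × 2: (2)·(-307.0) = -614.0 kcal
(4) as written: -713.2 kcal
ΔH = (+68.3) + (-614.0) + (-713.2) = -1258.9 kcal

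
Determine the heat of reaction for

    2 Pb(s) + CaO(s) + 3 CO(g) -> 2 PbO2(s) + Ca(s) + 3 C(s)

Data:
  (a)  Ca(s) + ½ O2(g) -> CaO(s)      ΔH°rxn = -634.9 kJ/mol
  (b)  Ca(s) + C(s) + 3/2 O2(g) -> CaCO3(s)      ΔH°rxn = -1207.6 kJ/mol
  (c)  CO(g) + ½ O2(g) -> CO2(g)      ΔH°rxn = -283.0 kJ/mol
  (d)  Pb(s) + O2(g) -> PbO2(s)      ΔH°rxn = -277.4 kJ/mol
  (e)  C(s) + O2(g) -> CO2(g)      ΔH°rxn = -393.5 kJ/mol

ΔH°rxn = 411.6 kJ/mol

(a) reversed: +634.9 kJ/mol
(b): not needed.
(c) × 3: (3)·(-283.0) = -849.0 kJ/mol
(d) × 2: (2)·(-277.4) = -554.8 kJ/mol
(e) reversed and × 3: (-3)·(-393.5) = +1180.5 kJ/mol
Since enthalpy is a state function, ΔH°rxn = (+634.9) + (-849.0) + (-554.8) + (+1180.5) = 411.6 kJ/mol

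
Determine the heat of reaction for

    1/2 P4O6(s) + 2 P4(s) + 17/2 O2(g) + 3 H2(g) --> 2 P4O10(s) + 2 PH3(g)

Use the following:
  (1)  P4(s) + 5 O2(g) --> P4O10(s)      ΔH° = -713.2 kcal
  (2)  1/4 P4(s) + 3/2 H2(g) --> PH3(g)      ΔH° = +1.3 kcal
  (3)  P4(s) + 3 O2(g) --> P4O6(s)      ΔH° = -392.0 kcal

(1) × 2 (×2 to match 2 P4O10(s) in the target): (2)·(-713.2) = -1426.4 kcal
(2) × 2 (×2 to match 2 PH3(g) in the target): (2)·(+1.3) = +2.6 kcal
(3) reversed and × 1/2 (reverse to put P4O6(s) on the reactant side; scale by 1/2 for the 1/2 P4O6(s)): (-1/2)·(-392.0) = +196.0 kcal
By Hess's law, ΔH° = (2)·(-713.2) + (2)·(+1.3) + (-1/2)·(-392.0) = -1227.8 kcal

ΔH° = -1227.8 kcal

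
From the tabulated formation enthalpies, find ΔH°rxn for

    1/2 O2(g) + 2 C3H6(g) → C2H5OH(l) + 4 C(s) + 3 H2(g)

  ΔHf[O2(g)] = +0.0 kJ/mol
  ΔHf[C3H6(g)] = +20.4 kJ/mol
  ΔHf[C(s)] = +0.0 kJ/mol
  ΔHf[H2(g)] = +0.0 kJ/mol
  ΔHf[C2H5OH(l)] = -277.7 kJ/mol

ΔH°rxn = Σ nΔHf°(products) − Σ nΔHf°(reactants).
Products: 1·(-277.7) + 4·(+0.0) + 3·(+0.0) = -277.7
Reactants: 1/2·(+0.0) + 2·(+20.4) = +40.8
ΔH°rxn = (-277.7) − (+40.8) = -318.5 kJ/mol

ΔH°rxn = -318.5 kJ/mol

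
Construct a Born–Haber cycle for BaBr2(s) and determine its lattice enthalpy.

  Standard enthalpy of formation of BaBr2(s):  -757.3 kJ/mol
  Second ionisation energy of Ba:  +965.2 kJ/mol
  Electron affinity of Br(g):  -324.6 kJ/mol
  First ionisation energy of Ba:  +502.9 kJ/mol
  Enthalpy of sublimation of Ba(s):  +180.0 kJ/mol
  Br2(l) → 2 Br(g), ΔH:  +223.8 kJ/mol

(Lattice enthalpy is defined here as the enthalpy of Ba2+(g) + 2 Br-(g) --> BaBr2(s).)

U = -1980.0 kJ/mol

ΔHf° = 1·ΔHsub + 1·(ΣIE) + 1·D(Br2) + 2·EA + U
-757.3 = 1·(+180.0) + 1·(+1468.1) + 1·(+223.8) + 2·(-324.6) + U
U = -757.3 − (+1222.7) = -1980.0 kJ/mol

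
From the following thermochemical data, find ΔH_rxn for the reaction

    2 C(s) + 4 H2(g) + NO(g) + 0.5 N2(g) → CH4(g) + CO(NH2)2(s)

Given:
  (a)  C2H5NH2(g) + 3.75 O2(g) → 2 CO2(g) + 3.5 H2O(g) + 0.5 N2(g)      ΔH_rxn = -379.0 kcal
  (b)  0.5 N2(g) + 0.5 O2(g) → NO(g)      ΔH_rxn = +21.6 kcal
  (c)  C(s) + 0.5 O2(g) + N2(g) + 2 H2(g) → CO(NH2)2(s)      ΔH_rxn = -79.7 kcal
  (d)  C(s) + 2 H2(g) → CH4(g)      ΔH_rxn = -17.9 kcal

(a): not needed.
(b) reversed: -21.6 kcal
(c) as written: -79.7 kcal
(d) as written: -17.9 kcal
ΔH_rxn = (-1)·(+21.6) + (1)·(-79.7) + (1)·(-17.9) = -119.2 kcal

ΔH_rxn = -119.2 kcal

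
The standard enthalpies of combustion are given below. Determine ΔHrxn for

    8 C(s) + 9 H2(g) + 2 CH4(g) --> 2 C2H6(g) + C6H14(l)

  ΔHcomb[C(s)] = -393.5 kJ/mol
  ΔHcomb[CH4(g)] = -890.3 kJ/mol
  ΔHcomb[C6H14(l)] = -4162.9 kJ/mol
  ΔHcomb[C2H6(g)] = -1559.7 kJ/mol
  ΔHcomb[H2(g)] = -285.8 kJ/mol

ΔHrxn = -218.5 kJ/mol

With combustion enthalpies, reactants minus products:
= [8·(-393.5) + 9·(-285.8) + 2·(-890.3)] − [2·(-1559.7) + 1·(-4162.9)]
= -218.5 kJ/mol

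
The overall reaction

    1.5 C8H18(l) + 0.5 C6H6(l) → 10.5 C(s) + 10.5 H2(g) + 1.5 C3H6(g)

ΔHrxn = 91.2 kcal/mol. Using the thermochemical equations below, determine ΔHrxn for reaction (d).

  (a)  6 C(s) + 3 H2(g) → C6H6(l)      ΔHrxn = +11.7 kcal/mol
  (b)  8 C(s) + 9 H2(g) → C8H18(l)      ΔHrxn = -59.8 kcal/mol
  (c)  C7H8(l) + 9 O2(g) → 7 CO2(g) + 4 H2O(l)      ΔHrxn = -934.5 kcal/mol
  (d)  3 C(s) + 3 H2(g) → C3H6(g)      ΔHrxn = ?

ΔHrxn = 4.9 kcal/mol

(a) reversed and × 1/2: (-1/2)·(+11.7) = -5.85 kcal/mol
(b) reversed and × 3/2: (-3/2)·(-59.8) = +89.7 kcal/mol
(c): not needed.
(d) × 3/2: contributes 3/2·x
+91.2 = (-5.85) + (+89.7) + 3/2·x
x = (+91.2 − (+83.85)) / (3/2) = 4.9 kcal/mol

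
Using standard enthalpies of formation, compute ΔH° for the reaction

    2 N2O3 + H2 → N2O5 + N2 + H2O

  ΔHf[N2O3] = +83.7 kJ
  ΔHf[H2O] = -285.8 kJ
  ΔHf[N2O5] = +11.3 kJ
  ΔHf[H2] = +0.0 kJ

ΔH° = -441.9 kJ

Products: 1·(+11.3) + 1·(+0.0) + 1·(-285.8) = -274.5
Reactants: 2·(+83.7) + 1·(+0.0) = +167.4
ΔH° = (-274.5) − (+167.4) = -441.9 kJ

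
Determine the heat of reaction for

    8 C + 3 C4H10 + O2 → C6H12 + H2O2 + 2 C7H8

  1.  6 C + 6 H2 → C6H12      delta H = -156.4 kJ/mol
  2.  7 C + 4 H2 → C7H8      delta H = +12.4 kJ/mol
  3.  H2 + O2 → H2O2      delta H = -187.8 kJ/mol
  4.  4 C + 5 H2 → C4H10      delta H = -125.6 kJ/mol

eq. 1 as written (C6H12 already on the product side): -156.4 kJ/mol
eq. 2 × 2 (×2 to match 2 C7H8 in the target): (2)·(+12.4) = +24.8 kJ/mol
eq. 3 as written (H2O2 already on the product side): -187.8 kJ/mol
eq. 4 reversed and × 3 (C4H10 must end up as a reactant; scale by 3 for the 3 C4H10): (-3)·(-125.6) = +376.8 kJ/mol
delta H = (-156.4) + (+24.8) + (-187.8) + (+376.8) = 57.4 kJ/mol

delta H = 57.4 kJ/mol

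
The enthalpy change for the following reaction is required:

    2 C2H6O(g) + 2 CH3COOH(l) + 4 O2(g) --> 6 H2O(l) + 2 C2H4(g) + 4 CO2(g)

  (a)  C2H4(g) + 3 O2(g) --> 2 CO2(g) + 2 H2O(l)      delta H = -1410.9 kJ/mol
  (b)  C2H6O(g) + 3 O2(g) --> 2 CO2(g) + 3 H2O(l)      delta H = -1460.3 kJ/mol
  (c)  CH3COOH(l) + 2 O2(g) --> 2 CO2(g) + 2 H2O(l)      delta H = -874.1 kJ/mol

(a) reversed and × 2: (-2)·(-1410.9) = +2821.8 kJ/mol
(b) × 2: (2)·(-1460.3) = -2920.6 kJ/mol
(c) × 2: (2)·(-874.1) = -1748.2 kJ/mol
delta H = (-2)·(-1410.9) + (2)·(-1460.3) + (2)·(-874.1) = -1847.0 kJ/mol

delta H = -1847.0 kJ/mol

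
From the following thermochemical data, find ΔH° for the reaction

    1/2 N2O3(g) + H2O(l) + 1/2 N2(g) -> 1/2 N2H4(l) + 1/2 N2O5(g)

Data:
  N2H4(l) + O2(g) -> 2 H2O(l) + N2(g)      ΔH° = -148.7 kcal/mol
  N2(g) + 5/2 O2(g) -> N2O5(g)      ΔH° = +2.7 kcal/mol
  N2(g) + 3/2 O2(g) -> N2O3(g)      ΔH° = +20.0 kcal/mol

ΔH° = 65.7 kcal/mol

equation 1 reversed and × 1/2: (-1/2)·(-148.7) = +74.35 kcal/mol
equation 2 × 1/2: (1/2)·(+2.7) = +1.35 kcal/mol
equation 3 reversed and × 1/2: (-1/2)·(+20.0) = -10.0 kcal/mol
Combining the equations, ΔH° = (-1/2)·(-148.7) + (1/2)·(+2.7) + (-1/2)·(+20.0) = 65.7 kcal/mol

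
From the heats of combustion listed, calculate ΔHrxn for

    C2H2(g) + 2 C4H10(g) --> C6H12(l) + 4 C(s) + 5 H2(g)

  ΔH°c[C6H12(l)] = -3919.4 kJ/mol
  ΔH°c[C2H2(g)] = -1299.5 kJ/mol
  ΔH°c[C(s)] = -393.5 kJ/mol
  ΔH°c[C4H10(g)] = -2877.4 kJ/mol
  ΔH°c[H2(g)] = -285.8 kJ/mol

ΔHrxn = -131.9 kJ/mol

With combustion enthalpies, reactants minus products:
= [1·(-1299.5) + 2·(-2877.4)] − [1·(-3919.4) + 4·(-393.5) + 5·(-285.8)]
= -131.9 kJ/mol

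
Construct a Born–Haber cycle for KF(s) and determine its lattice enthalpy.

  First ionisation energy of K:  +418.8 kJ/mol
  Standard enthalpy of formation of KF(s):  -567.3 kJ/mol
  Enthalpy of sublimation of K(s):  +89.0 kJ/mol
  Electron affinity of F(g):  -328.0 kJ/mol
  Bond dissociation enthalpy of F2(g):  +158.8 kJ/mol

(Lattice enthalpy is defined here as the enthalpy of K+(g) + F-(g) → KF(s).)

ΔHf° = 1·ΔHsub + 1·(ΣIE) + 1/2·D(F2) + 1·EA + U
-567.3 = 1·(+89.0) + 1·(+418.8) + 1/2·(+158.8) + 1·(-328.0) + U
U = -567.3 − (+259.2) = -826.5 kJ/mol

U = -826.5 kJ/mol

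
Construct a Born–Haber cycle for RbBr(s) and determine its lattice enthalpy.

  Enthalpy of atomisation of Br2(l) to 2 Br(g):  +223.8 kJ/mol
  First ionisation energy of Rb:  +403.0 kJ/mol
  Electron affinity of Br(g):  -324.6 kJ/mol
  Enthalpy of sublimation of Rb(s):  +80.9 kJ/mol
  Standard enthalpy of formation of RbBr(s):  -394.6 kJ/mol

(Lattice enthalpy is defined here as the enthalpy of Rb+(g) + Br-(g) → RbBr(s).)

U = -665.8 kJ/mol

ΔHf° = 1·ΔHsub + 1·(ΣIE) + 1/2·D(Br2) + 1·EA + U
-394.6 = 1·(+80.9) + 1·(+403.0) + 1/2·(+223.8) + 1·(-324.6) + U
U = -394.6 − (+271.2) = -665.8 kJ/mol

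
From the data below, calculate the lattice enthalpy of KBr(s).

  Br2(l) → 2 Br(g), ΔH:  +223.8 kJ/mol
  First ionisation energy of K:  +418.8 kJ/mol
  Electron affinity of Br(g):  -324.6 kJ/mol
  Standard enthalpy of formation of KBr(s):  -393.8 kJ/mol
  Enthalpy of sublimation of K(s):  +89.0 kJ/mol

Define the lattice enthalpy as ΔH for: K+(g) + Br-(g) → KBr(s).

ΔHf° = 1·ΔHsub + 1·(ΣIE) + 1/2·D(Br2) + 1·EA + U
-393.8 = 1·(+89.0) + 1·(+418.8) + 1/2·(+223.8) + 1·(-324.6) + U
U = -393.8 − (+295.1) = -688.9 kJ/mol

U = -688.9 kJ/mol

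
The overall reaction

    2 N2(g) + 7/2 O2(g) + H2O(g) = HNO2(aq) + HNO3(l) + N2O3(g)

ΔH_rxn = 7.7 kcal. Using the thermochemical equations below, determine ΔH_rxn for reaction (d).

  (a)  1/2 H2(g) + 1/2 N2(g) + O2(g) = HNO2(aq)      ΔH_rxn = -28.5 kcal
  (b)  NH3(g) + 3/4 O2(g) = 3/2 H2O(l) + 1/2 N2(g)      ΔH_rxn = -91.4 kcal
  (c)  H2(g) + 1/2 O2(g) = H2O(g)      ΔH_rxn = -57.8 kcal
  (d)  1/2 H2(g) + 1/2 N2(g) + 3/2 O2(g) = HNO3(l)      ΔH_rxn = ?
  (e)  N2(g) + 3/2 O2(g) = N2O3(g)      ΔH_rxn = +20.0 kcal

(a) as written: -28.5 kcal
(b): not needed.
(c) reversed: +57.8 kcal
(d) as written: contributes x
(e) as written: +20.0 kcal
+7.7 = (-28.5) + (+57.8) + (+20.0) + x
x = (+7.7 − (+49.3)) / (1) = -41.6 kcal

ΔH_rxn = -41.6 kcal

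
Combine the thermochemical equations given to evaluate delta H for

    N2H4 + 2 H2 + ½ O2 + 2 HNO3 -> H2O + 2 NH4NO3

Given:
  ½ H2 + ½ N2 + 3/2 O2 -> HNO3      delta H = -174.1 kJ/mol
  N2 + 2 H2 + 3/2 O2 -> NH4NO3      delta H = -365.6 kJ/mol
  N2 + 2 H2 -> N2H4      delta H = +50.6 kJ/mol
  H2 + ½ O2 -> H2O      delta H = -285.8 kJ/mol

delta H = -719.4 kJ/mol

equation 1 reversed and × 2 (HNO3 must end up as a reactant; ×2 to match 2 HNO3 in the target): (-2)·(-174.1) = +348.2 kJ/mol
equation 2 × 2 (scale by 2 for the 2 NH4NO3): (2)·(-365.6) = -731.2 kJ/mol
equation 3 reversed (reverse to put N2H4 on the reactant side): -50.6 kJ/mol
equation 4 as written (H2O already on the product side): -285.8 kJ/mol
Summing the manipulated equations, delta H = (+348.2) + (-731.2) + (-50.6) + (-285.8) = -719.4 kJ/mol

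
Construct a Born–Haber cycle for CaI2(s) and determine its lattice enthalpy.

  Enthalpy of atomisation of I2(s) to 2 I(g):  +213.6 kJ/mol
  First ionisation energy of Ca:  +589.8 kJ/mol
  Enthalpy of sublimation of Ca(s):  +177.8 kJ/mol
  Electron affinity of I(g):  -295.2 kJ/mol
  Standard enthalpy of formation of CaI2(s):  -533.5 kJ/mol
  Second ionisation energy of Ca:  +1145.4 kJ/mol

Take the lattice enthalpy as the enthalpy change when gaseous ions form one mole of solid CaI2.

U = -2069.7 kJ/mol

ΔHf° = 1·ΔHsub + 1·(ΣIE) + 1·D(I2) + 2·EA + U
-533.5 = 1·(+177.8) + 1·(+1735.2) + 1·(+213.6) + 2·(-295.2) + U
U = -533.5 − (+1536.2) = -2069.7 kJ/mol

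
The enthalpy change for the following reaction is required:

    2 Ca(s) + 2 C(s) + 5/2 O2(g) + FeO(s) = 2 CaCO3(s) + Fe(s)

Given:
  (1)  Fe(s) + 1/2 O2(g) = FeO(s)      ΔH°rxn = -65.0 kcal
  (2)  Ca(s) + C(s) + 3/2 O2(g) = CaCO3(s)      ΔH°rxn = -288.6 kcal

(1) reversed (FeO(s) must end up as a reactant): +65.0 kcal
(2) × 2 (scale by 2 for the 2 CaCO3(s)): (2)·(-288.6) = -577.2 kcal
ΔH°rxn = (-1)·(-65.0) + (2)·(-288.6) = -512.2 kcal

ΔH°rxn = -512.2 kcal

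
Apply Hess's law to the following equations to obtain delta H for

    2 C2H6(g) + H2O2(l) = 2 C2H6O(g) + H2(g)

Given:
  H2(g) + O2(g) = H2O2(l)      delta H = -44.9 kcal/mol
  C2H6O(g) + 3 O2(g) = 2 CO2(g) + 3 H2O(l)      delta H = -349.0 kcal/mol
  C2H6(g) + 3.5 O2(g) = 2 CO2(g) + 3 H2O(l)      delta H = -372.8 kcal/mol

delta H = -2.7 kcal/mol

equation 1 reversed (reverse to put H2O2(l) on the reactant side): +44.9 kcal/mol
equation 2 reversed and × 2 (reverse to put C2H6O(g) on the product side; ×2 to match 2 C2H6O(g) in the target): (-2)·(-349.0) = +698.0 kcal/mol
equation 3 × 2 (×2 to match 2 C2H6(g) in the target): (2)·(-372.8) = -745.6 kcal/mol
Combining the equations, delta H = (+44.9) + (+698.0) + (-745.6) = -2.7 kcal/mol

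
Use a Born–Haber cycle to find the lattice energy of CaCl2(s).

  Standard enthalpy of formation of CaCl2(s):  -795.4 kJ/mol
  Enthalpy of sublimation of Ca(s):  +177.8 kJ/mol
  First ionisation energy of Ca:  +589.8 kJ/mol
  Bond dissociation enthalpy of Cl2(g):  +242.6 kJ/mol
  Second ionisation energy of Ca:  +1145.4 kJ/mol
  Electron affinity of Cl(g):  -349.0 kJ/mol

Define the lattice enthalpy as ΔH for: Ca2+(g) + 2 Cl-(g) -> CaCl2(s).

U = -2253.0 kJ/mol

ΔHf° = 1·ΔHsub + 1·(ΣIE) + 1·D(Cl2) + 2·EA + U
-795.4 = 1·(+177.8) + 1·(+1735.2) + 1·(+242.6) + 2·(-349.0) + U
U = -795.4 − (+1457.6) = -2253.0 kJ/mol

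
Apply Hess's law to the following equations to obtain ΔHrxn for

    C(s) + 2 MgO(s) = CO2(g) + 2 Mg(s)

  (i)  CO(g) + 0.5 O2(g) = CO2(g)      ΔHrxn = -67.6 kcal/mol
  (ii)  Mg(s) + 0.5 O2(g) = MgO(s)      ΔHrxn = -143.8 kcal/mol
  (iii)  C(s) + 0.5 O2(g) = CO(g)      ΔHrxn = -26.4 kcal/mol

ΔHrxn = 193.6 kcal/mol

(i) as written: -67.6 kcal/mol
(ii) reversed and × 2: (-2)·(-143.8) = +287.6 kcal/mol
(iii) as written: -26.4 kcal/mol
Combining the equations, ΔHrxn = (-67.6) + (+287.6) + (-26.4) = 193.6 kcal/mol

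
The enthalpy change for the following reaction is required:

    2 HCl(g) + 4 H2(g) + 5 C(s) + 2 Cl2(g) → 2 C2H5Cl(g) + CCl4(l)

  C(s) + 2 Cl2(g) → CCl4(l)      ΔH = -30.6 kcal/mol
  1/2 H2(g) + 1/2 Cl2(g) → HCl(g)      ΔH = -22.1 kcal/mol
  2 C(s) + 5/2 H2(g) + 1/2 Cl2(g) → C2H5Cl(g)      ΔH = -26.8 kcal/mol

ΔH = -40.0 kcal/mol

equation 1 as written (CCl4(l) already on the product side): -30.6 kcal/mol
equation 2 reversed and × 2 (HCl(g) must end up as a reactant; scale by 2 for the 2 HCl(g)): (-2)·(-22.1) = +44.2 kcal/mol
equation 3 × 2 (scale by 2 for the 2 C2H5Cl(g)): (2)·(-26.8) = -53.6 kcal/mol
Combining the equations, ΔH = (-30.6) + (+44.2) + (-53.6) = -40.0 kcal/mol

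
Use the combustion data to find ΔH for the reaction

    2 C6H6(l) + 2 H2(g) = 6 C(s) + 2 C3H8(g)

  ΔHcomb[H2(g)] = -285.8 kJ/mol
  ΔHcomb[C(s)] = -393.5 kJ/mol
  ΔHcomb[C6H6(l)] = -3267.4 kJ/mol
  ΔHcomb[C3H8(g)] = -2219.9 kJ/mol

With combustion enthalpies, reactants minus products:
= [2·(-3267.4) + 2·(-285.8)] − [6·(-393.5) + 2·(-2219.9)]
= -305.6 kJ/mol

ΔH = -305.6 kJ/mol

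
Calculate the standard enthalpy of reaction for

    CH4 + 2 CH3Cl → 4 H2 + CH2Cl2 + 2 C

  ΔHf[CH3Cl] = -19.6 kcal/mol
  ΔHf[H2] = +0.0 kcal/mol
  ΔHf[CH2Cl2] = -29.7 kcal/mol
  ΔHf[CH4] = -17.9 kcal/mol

ΔHrxn = 27.4 kcal/mol

Products: 4·(+0.0) + 1·(-29.7) + 2·(+0.0) = -29.7
Reactants: 1·(-17.9) + 2·(-19.6) = -57.1
ΔHrxn = (-29.7) − (-57.1) = 27.4 kcal/mol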